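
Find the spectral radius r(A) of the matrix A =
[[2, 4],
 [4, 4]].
r(A) = (6 + sqrt(68))/2 ≈ 7.1231

The eigenvalues of A are the roots of its characteristic polynomial. With M = A (coefficients from the trace and determinant):
  p(λ) = det(λ I - M) = λ^2 - 6λ - 8.
For λ^2 - 6λ - 8 the discriminant is 68. It is nonnegative but not a perfect square, so the roots are real and irrational: λ = (6 ± sqrt(68))/2 ≈ 7.1231, -1.1231.
Thus the eigenvalues (to 4 decimals) are 7.1231 (modulus 7.1231); -1.1231 (modulus 1.1231). The spectral radius is the largest modulus: r(A) = (6 + sqrt(68))/2 ≈ 7.1231. (Cross-check: r(A) ≤ ||A||_2 ≈ 7.1231; equality holds whenever A is normal, though it can also hold for some non-normal A.)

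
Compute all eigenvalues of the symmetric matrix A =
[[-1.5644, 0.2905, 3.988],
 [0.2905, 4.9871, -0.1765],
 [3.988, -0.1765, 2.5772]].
sigma(A) ≈ {-4, 5} (5 with multiplicity 2)

A is real symmetric, so its spectrum consists of real eigenvalues. Expanding the characteristic polynomial of the displayed matrix gives
  det(λ I - A) = p(λ) = λ^3 + (-6)λ^2 + (-15)λ + (100).
Solving p(λ) = 0 yields eigenvalues ≈ -4, 5, 5. (A is shown rounded to 4 decimals, so these recover the underlying integer eigenvalues to within that precision.)
Verification: the trace of A = 6 equals the sum of eigenvalues 6, and det(A) ≈ -100.0001 matches the eigenvalue product -100.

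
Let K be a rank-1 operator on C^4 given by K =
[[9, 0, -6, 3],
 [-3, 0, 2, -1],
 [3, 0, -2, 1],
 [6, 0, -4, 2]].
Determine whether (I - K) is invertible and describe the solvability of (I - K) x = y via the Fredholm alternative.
(I - K) is invertible (det(I - K) = -8 ≠ 0), so for every y in C^4 the equation (I - K) x = y has a unique solution.

K has rank 1, so it is an outer product K = u v^T: every row of K is a multiple of one row vector. Reading off the entries, u = (3, -1, 1, 2) and v = (3, 0, -2, 1) (row i of K equals u_i·v^T). A rank-one matrix u v^T satisfies K u = u (v·u) and kills the (3)-dimensional subspace v^⊥, so its characteristic polynomial is lambda^3 (lambda - v·u) with v·u = tr K = 9. Hence the eigenvalues of I - K are 1 (multiplicity 3) and 1 - (9) = -8, so det(I - K) = -8. (Direct check: I - K =
[[-8, 0, 6, -3],
 [3, 1, -2, 1],
 [-3, 0, 3, -1],
 [-6, 0, 4, -1]]
has determinant -8.) The finite-dimensional Fredholm alternative says: either (I - K) is invertible, or ker(I - K) ≠ {0} and then range(I - K) = ker((I - K)^*)^⊥, with dim ker(I - K) = dim ker((I - K)^*). Since det(I - K) ≠ 0, 1 is not an eigenvalue of K and ker(I - K) = {0}, so we are in the first case: for every y there is a unique x = (I - K)^(-1) y. Explicitly, by the Sherman–Morrison formula, (I - u v^T)^(-1) = I + u v^T/(1 - v·u), i.e. (I - K)^(-1) = I + K/(-8).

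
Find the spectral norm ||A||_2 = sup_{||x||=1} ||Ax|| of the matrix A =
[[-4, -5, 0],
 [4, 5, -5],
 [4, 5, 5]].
||A||_2 = sqrt(123) ≈ 11.0905 (= sqrt(largest eigenvalue of A^T A))

||A||_2 = sigma_max(A) = sqrt(lambda_max(A^T A)). Form the symmetric matrix M = A^T A =
[[48, 60, 0],
 [60, 75, 0],
 [0, 0, 50]].
Its characteristic polynomial (trace, sum of principal 2x2 minors, determinant of M give the coefficients) is
  p(λ) = det(λ I - M) = λ^3 - 173λ^2 + 6150λ.
The constant term is 0, so λ = 0 is a root. Dividing out λ leaves p(λ) = λ(λ^2 - 173λ + 6150). For λ^2 - 173λ + 6150 the discriminant is 5329. It is a perfect square (73^2), so the roots are rational: λ = (173 ± 73)/2 = 123, 50.
So the eigenvalues of A^T A are ≈ 0, 50, 123 (all ≥ 0, as they must be for A^T A). The largest is λ_max = 123, hence ||A||_2 = sqrt(λ_max) = sqrt(123) ≈ 11.0905.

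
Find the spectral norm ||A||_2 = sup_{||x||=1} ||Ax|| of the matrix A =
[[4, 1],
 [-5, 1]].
||A||_2 = sqrt((43 + sqrt(1525))/2) ≈ 6.4051 (= sqrt(largest eigenvalue of A^T A))

||A||_2 = sigma_max(A) = sqrt(lambda_max(A^T A)). Form the symmetric matrix M = A^T A =
[[41, -1],
 [-1, 2]].
Its characteristic polynomial (trace, determinant of M give the coefficients) is
  p(λ) = det(λ I - M) = λ^2 - 43λ + 81.
For λ^2 - 43λ + 81 the discriminant is 1525. It is nonnegative but not a perfect square, so the roots are real and irrational: λ = (43 ± sqrt(1525))/2 ≈ 41.0256, 1.9744.
So the eigenvalues of A^T A are ≈ 1.9744, 41.0256 (all ≥ 0, as they must be for A^T A). The largest is λ_max = (43 + sqrt(1525))/2 ≈ 41.0256, hence ||A||_2 = sqrt(λ_max) = sqrt((43 + sqrt(1525))/2) ≈ 6.4051.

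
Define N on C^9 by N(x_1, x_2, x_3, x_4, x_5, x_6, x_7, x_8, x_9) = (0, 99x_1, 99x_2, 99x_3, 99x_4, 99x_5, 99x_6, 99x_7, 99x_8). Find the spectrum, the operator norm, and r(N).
sigma(N) = {0}; ||N|| = 99; r(N) = 0. (N is nilpotent with N^9 = 0.)

On C^9, N is a strictly lower-triangular matrix with 99 on the subdiagonal and zeros elsewhere, so its characteristic polynomial is lambda^9 and every eigenvalue is 0: sigma(N) = {0}. For the operator norm, N e_i = 99e_{i+1} for i = 1, ..., 8 and N e_9 = 0, so the singular values of N are 99 (with multiplicity 8) and 0; hence ||N|| = 99. The spectral radius r(N) = max|lambda| = 0. Note ||N|| > r(N) — characteristic of non-normal nilpotent operators. Indeed N^9 = 0.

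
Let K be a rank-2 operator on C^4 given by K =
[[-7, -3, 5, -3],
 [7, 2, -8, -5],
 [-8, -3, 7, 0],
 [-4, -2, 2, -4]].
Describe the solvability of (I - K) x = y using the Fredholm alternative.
(I - K) is invertible (det(I - K) = -39 ≠ 0), so for every y in C^4 the equation (I - K) x = y has a unique solution.

K has rank 2 and factors as K = U V^T = u1 v1^T + u2 v2^T with u1 = (-1, 3, -2, 0), v1 = (1, 0, -2, -3), u2 = (-3, 2, -3, -2), v2 = (2, 1, -1, 2) (multiplying out reproduces the displayed K). The nonzero eigenvalues of U V^T coincide with those of the 2 x 2 matrix G = V^T U = [[v1·u1, v1·u2], [v2·u1, v2·u2]] = [[3, 9], [3, -5]], and by the Sylvester determinant identity det(I_4 - U V^T) = det(I_2 - V^T U) = det([[-2, -9], [-3, 6]]) = (-2)(6) - (-9)(-3) = -39. (Direct check: I - K =
[[8, 3, -5, 3],
 [-7, -1, 8, 5],
 [8, 3, -6, 0],
 [4, 2, -2, 5]]
has determinant -39.) The finite-dimensional Fredholm alternative says: either (I - K) is invertible, or ker(I - K) ≠ {0} and then range(I - K) = ker((I - K)^*)^⊥, with dim ker(I - K) = dim ker((I - K)^*). Since det(I - K) ≠ 0, 1 is not an eigenvalue of K and ker(I - K) = {0}, so we are in the first case: for every y there is a unique x = (I - K)^(-1) y. (Explicitly, by the Woodbury identity, (I - U V^T)^(-1) = I + U (I_2 - G)^(-1) V^T.)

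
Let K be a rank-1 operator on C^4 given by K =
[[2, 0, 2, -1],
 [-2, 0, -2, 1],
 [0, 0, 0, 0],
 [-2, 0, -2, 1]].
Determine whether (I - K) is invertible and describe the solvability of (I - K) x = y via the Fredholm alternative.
(I - K) is invertible (det(I - K) = -2 ≠ 0), so for every y in C^4 the equation (I - K) x = y has a unique solution.

K has rank 1, so it is an outer product K = u v^T: every row of K is a multiple of one row vector. Reading off the entries, u = (1, -1, 0, -1) and v = (2, 0, 2, -1) (row i of K equals u_i·v^T). A rank-one matrix u v^T satisfies K u = u (v·u) and kills the (3)-dimensional subspace v^⊥, so its characteristic polynomial is lambda^3 (lambda - v·u) with v·u = tr K = 3. Hence the eigenvalues of I - K are 1 (multiplicity 3) and 1 - (3) = -2, so det(I - K) = -2. (Direct check: I - K =
[[-1, 0, -2, 1],
 [2, 1, 2, -1],
 [0, 0, 1, 0],
 [2, 0, 2, 0]]
has determinant -2.) The finite-dimensional Fredholm alternative says: either (I - K) is invertible, or ker(I - K) ≠ {0} and then range(I - K) = ker((I - K)^*)^⊥, with dim ker(I - K) = dim ker((I - K)^*). Since det(I - K) ≠ 0, 1 is not an eigenvalue of K and ker(I - K) = {0}, so we are in the first case: for every y there is a unique x = (I - K)^(-1) y. Explicitly, by the Sherman–Morrison formula, (I - u v^T)^(-1) = I + u v^T/(1 - v·u), i.e. (I - K)^(-1) = I + K/(-2).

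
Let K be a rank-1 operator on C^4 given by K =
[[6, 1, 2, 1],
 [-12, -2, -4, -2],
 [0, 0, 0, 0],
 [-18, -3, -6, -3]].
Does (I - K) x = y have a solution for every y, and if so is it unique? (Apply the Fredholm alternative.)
(I - K) is singular (det(I - K) = 0, i.e. 1 ∈ sigma(K)). (I - K) x = y is solvable iff y ⊥ ker((I - K)^*) = span{(6, 1, 2, 1)}, i.e. iff 6y_1 + y_2 + 2y_3 + y_4 = 0. When solvable, the solutions are x = y + c·(1, -2, 0, -3), c arbitrary (ker(I - K) = span{(1, -2, 0, -3)}, dimension 1).

K has rank 1, so it is an outer product K = u v^T: every row of K is a multiple of one row vector. Reading off the entries, u = (1, -2, 0, -3) and v = (6, 1, 2, 1) (row i of K equals u_i·v^T). A rank-one matrix u v^T satisfies K u = u (v·u) and kills the (3)-dimensional subspace v^⊥, so its characteristic polynomial is lambda^3 (lambda - v·u) with v·u = tr K = 1. Hence the eigenvalues of I - K are 1 (multiplicity 3) and 1 - (1) = 0, so det(I - K) = 0. (Direct check: I - K =
[[-5, -1, -2, -1],
 [12, 3, 4, 2],
 [0, 0, 1, 0],
 [18, 3, 6, 4]]
has determinant 0.) So 1 is an eigenvalue of K and (I - K) is not invertible. The finite-dimensional Fredholm alternative says: either (I - K) is invertible, or ker(I - K) ≠ {0} and then range(I - K) = ker((I - K)^*)^⊥, with dim ker(I - K) = dim ker((I - K)^*). We are in the second case, so we need both kernels. Kernel of I - K: (I - K) u = u - u (v·u) = u - u = 0, so ker(I - K) = span{u} = span{(1, -2, 0, -3)} (it is exactly 1-dimensional because rank(I - K) = 3). Kernel of the adjoint: K is real, so (I - K)^* = I - K^T = I - v u^T, and (I - v u^T) v = v - v (u·v) = 0; hence ker((I - K)^*) = span{v} = span{(6, 1, 2, 1)}. Therefore (I - K) x = y is solvable iff <y, v> = 0, i.e. iff 6y_1 + y_2 + 2y_3 + y_4 = 0. When this holds, K y = u (v·y) = 0, so (I - K) y = y and x = y is a particular solution; the full solution set is the line x = y + c·u = y + c·(1, -2, 0, -3), c ∈ C.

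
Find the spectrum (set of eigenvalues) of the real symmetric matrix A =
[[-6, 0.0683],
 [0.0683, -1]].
sigma(A) ≈ {-6, -1}

A is real symmetric, so its spectrum consists of real eigenvalues. Expanding the characteristic polynomial of the displayed matrix gives
  det(λ I - A) = p(λ) = λ^2 + (7)λ + (6).
Solving p(λ) = 0 yields eigenvalues ≈ -6, -1. (A is shown rounded to 4 decimals, so these recover the underlying integer eigenvalues to within that precision.)
Verification: the trace of A = -7 equals the sum of eigenvalues -7, and det(A) ≈ 5.9998 matches the eigenvalue product 6.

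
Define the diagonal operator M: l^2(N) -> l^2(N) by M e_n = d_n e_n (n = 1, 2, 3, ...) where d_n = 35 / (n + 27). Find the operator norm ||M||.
||M|| = 5/4 (attained at n = 1)

For M diagonal, ||M|| = sup_n |d_n| = sup_n 35/(n + 27). This is positive and strictly decreasing in n, so the supremum is attained at n = 1: d_1 = 35/(1 + 27) = 5/4. Hence ||M|| = 5/4.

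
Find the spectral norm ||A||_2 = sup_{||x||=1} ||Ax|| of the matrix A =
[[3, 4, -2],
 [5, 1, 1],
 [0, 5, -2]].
||A||_2 ≈ 7.7144 (= sqrt(largest eigenvalue of A^T A))

||A||_2 = sigma_max(A) = sqrt(lambda_max(A^T A)). Form the symmetric matrix M = A^T A =
[[34, 17, -1],
 [17, 42, -17],
 [-1, -17, 9]].
Its characteristic polynomial (trace, sum of principal 2x2 minors, determinant of M give the coefficients) is
  p(λ) = det(λ I - M) = λ^3 - 85λ^2 + 1533λ - 961.
No integer candidate from the rational root theorem (±divisors of 961) is a root, so the roots are irrational. The cubic discriminant is Δ = 2437031600 > 0, so there are three distinct real roots. p(0) = -961 and p(1) = 488 have opposite signs, so a root lies in (0, 1); Newton's method refines it to λ ≈ 0.6501. p(24) = 695 and p(25) = -136 have opposite signs, so a root lies in (24, 25); Newton's method refines it to λ ≈ 24.8382. p(59) = -1020 and p(60) = 1019 have opposite signs, so a root lies in (59, 60); Newton's method refines it to λ ≈ 59.5117. Check (Vieta): the three roots sum to 85, matching tr M = 85.
So the eigenvalues of A^T A are ≈ 0.6501, 24.8382, 59.5117 (all ≥ 0, as they must be for A^T A). The largest is λ_max ≈ 59.5117, hence ||A||_2 = sqrt(λ_max) ≈ 7.7144.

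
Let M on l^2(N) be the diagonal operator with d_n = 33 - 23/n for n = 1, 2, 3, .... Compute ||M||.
||M|| = 33

For a diagonal operator on l^2 with entries d_n, ||M|| = sup_n |d_n|. Here d_1 = 10, d_2 = 43/2, ..., and d_n = 33 - 23/n increases monotonically toward 33. All terms lie in [10, 33), so |d_n| = d_n and the supremum is the limit 33, which is not attained by any individual d_n. Hence ||M|| = 33.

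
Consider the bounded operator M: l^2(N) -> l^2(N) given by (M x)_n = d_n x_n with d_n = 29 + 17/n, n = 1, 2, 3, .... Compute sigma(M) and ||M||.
sigma(M) = {29 + 17/n : n ≥ 1} ∪ {29}; ||M|| = 46

A bounded diagonal operator on l^2 with diagonal entries d_n has spectrum equal to the closure of {d_n : n ≥ 1}: every d_n is an eigenvalue (with eigenvector e_n), so {d_n} ⊂ sigma(M); the spectrum is closed, so its closure is too; and for lambda not in the closure, (M - lambda I) has bounded inverse (the diagonal entries 1/(d_n - lambda) are bounded). For our sequence d_n = 29 + 17/n, n = 1, 2, 3, ...:
  - {d_n} = {29 + 17/n : n ≥ 1}; the only limit point is 29
  - closure = {29 + 17/n : n ≥ 1} ∪ {29}
For the norm: a diagonal operator has ||M|| = sup_n |d_n|. Here d_n = 29 + 17/n is positive and decreasing, so sup_n |d_n| = d_1 = 29 + 17 = 46. So ||M|| = 46.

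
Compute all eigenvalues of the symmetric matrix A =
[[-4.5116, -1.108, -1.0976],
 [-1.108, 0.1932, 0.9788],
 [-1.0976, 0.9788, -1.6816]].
sigma(A) ≈ {-5, -2, 1}

A is real symmetric, so its spectrum consists of real eigenvalues. Expanding the characteristic polynomial of the displayed matrix gives
  det(λ I - A) = p(λ) = λ^3 + (6)λ^2 + (3)λ + (-10).
Solving p(λ) = 0 yields eigenvalues ≈ -5, -2, 1. (A is shown rounded to 4 decimals, so these recover the underlying integer eigenvalues to within that precision.)
Verification: the trace of A = -6 equals the sum of eigenvalues -6, and det(A) ≈ 10.0005 matches the eigenvalue product 10.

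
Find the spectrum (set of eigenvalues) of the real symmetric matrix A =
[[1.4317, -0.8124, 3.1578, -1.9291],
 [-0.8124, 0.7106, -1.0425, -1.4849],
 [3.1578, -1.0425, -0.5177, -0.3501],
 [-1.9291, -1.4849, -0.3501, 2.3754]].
sigma(A) ≈ {-3, -1, 3, 5}

A is real symmetric, so its spectrum consists of real eigenvalues. Expanding the characteristic polynomial of the displayed matrix gives
  det(λ I - A) = p(λ) = λ^4 + (-4)λ^3 + (-14)λ^2 + (36)λ + (45.0012).
Solving p(λ) = 0 yields eigenvalues ≈ -3, -1, 3, 5. (A is shown rounded to 4 decimals, so these recover the underlying integer eigenvalues to within that precision.)
Verification: the trace of A = 4 equals the sum of eigenvalues 4, and det(A) ≈ 45.0012 matches the eigenvalue product 45.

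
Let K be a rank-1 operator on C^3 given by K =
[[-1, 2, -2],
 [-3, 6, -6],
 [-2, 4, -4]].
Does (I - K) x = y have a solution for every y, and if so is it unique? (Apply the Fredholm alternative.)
(I - K) is singular (det(I - K) = 0, i.e. 1 ∈ sigma(K)). (I - K) x = y is solvable iff y ⊥ ker((I - K)^*) = span{(-1, 2, -2)}, i.e. iff -y_1 + 2y_2 - 2y_3 = 0. When solvable, the solutions are x = y + c·(1, 3, 2), c arbitrary (ker(I - K) = span{(1, 3, 2)}, dimension 1).

K has rank 1, so it is an outer product K = u v^T: every row of K is a multiple of one row vector. Reading off the entries, u = (1, 3, 2) and v = (-1, 2, -2) (row i of K equals u_i·v^T). A rank-one matrix u v^T satisfies K u = u (v·u) and kills the (2)-dimensional subspace v^⊥, so its characteristic polynomial is lambda^2 (lambda - v·u) with v·u = tr K = 1. Hence the eigenvalues of I - K are 1 (multiplicity 2) and 1 - (1) = 0, so det(I - K) = 0. (Direct check: I - K =
[[2, -2, 2],
 [3, -5, 6],
 [2, -4, 5]]
has determinant 0.) So 1 is an eigenvalue of K and (I - K) is not invertible. The finite-dimensional Fredholm alternative says: either (I - K) is invertible, or ker(I - K) ≠ {0} and then range(I - K) = ker((I - K)^*)^⊥, with dim ker(I - K) = dim ker((I - K)^*). We are in the second case, so we need both kernels. Kernel of I - K: (I - K) u = u - u (v·u) = u - u = 0, so ker(I - K) = span{u} = span{(1, 3, 2)} (it is exactly 1-dimensional because rank(I - K) = 2). Kernel of the adjoint: K is real, so (I - K)^* = I - K^T = I - v u^T, and (I - v u^T) v = v - v (u·v) = 0; hence ker((I - K)^*) = span{v} = span{(-1, 2, -2)}. Therefore (I - K) x = y is solvable iff <y, v> = 0, i.e. iff -y_1 + 2y_2 - 2y_3 = 0. When this holds, K y = u (v·y) = 0, so (I - K) y = y and x = y is a particular solution; the full solution set is the line x = y + c·u = y + c·(1, 3, 2), c ∈ C.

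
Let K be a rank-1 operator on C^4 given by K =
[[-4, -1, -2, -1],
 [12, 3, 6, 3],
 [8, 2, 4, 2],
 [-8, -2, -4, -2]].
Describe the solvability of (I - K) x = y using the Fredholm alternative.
(I - K) is singular (det(I - K) = 0, i.e. 1 ∈ sigma(K)). (I - K) x = y is solvable iff y ⊥ ker((I - K)^*) = span{(-4, -1, -2, -1)}, i.e. iff -4y_1 - y_2 - 2y_3 - y_4 = 0. When solvable, the solutions are x = y + c·(1, -3, -2, 2), c arbitrary (ker(I - K) = span{(1, -3, -2, 2)}, dimension 1).

K has rank 1, so it is an outer product K = u v^T: every row of K is a multiple of one row vector. Reading off the entries, u = (1, -3, -2, 2) and v = (-4, -1, -2, -1) (row i of K equals u_i·v^T). A rank-one matrix u v^T satisfies K u = u (v·u) and kills the (3)-dimensional subspace v^⊥, so its characteristic polynomial is lambda^3 (lambda - v·u) with v·u = tr K = 1. Hence the eigenvalues of I - K are 1 (multiplicity 3) and 1 - (1) = 0, so det(I - K) = 0. (Direct check: I - K =
[[5, 1, 2, 1],
 [-12, -2, -6, -3],
 [-8, -2, -3, -2],
 [8, 2, 4, 3]]
has determinant 0.) So 1 is an eigenvalue of K and (I - K) is not invertible. The finite-dimensional Fredholm alternative says: either (I - K) is invertible, or ker(I - K) ≠ {0} and then range(I - K) = ker((I - K)^*)^⊥, with dim ker(I - K) = dim ker((I - K)^*). We are in the second case, so we need both kernels. Kernel of I - K: (I - K) u = u - u (v·u) = u - u = 0, so ker(I - K) = span{u} = span{(1, -3, -2, 2)} (it is exactly 1-dimensional because rank(I - K) = 3). Kernel of the adjoint: K is real, so (I - K)^* = I - K^T = I - v u^T, and (I - v u^T) v = v - v (u·v) = 0; hence ker((I - K)^*) = span{v} = span{(-4, -1, -2, -1)}. Therefore (I - K) x = y is solvable iff <y, v> = 0, i.e. iff -4y_1 - y_2 - 2y_3 - y_4 = 0. When this holds, K y = u (v·y) = 0, so (I - K) y = y and x = y is a particular solution; the full solution set is the line x = y + c·u = y + c·(1, -3, -2, 2), c ∈ C.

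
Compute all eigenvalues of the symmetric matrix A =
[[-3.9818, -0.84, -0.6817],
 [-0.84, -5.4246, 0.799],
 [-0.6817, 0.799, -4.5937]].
sigma(A) ≈ {-6, -5, -3}

A is real symmetric, so its spectrum consists of real eigenvalues. Expanding the characteristic polynomial of the displayed matrix gives
  det(λ I - A) = p(λ) = λ^3 + (14)λ^2 + (63.0011)λ + (90.0032).
Solving p(λ) = 0 yields eigenvalues ≈ -6, -5, -3. (A is shown rounded to 4 decimals, so these recover the underlying integer eigenvalues to within that precision.)
Verification: the trace of A = -14 equals the sum of eigenvalues -14, and det(A) ≈ -90.0032 matches the eigenvalue product -90.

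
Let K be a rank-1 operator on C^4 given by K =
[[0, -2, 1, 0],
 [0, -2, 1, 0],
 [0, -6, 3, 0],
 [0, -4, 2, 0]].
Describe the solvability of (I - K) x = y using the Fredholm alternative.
(I - K) is singular (det(I - K) = 0, i.e. 1 ∈ sigma(K)). (I - K) x = y is solvable iff y ⊥ ker((I - K)^*) = span{(0, -2, 1, 0)}, i.e. iff -2y_2 + y_3 = 0. When solvable, the solutions are x = y + c·(1, 1, 3, 2), c arbitrary (ker(I - K) = span{(1, 1, 3, 2)}, dimension 1).

K has rank 1, so it is an outer product K = u v^T: every row of K is a multiple of one row vector. Reading off the entries, u = (1, 1, 3, 2) and v = (0, -2, 1, 0) (row i of K equals u_i·v^T). A rank-one matrix u v^T satisfies K u = u (v·u) and kills the (3)-dimensional subspace v^⊥, so its characteristic polynomial is lambda^3 (lambda - v·u) with v·u = tr K = 1. Hence the eigenvalues of I - K are 1 (multiplicity 3) and 1 - (1) = 0, so det(I - K) = 0. (Direct check: I - K =
[[1, 2, -1, 0],
 [0, 3, -1, 0],
 [0, 6, -2, 0],
 [0, 4, -2, 1]]
has determinant 0.) So 1 is an eigenvalue of K and (I - K) is not invertible. The finite-dimensional Fredholm alternative says: either (I - K) is invertible, or ker(I - K) ≠ {0} and then range(I - K) = ker((I - K)^*)^⊥, with dim ker(I - K) = dim ker((I - K)^*). We are in the second case, so we need both kernels. Kernel of I - K: (I - K) u = u - u (v·u) = u - u = 0, so ker(I - K) = span{u} = span{(1, 1, 3, 2)} (it is exactly 1-dimensional because rank(I - K) = 3). Kernel of the adjoint: K is real, so (I - K)^* = I - K^T = I - v u^T, and (I - v u^T) v = v - v (u·v) = 0; hence ker((I - K)^*) = span{v} = span{(0, -2, 1, 0)}. Therefore (I - K) x = y is solvable iff <y, v> = 0, i.e. iff -2y_2 + y_3 = 0. When this holds, K y = u (v·y) = 0, so (I - K) y = y and x = y is a particular solution; the full solution set is the line x = y + c·u = y + c·(1, 1, 3, 2), c ∈ C.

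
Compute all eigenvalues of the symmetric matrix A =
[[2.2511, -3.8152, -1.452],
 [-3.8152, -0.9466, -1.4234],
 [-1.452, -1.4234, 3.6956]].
sigma(A) ≈ {-4, 4, 5}

A is real symmetric, so its spectrum consists of real eigenvalues. Expanding the characteristic polynomial of the displayed matrix gives
  det(λ I - A) = p(λ) = λ^3 + (-5)λ^2 + (-16)λ + (80.0026).
Solving p(λ) = 0 yields eigenvalues ≈ -4, 4, 5. (A is shown rounded to 4 decimals, so these recover the underlying integer eigenvalues to within that precision.)
Verification: the trace of A = 5 equals the sum of eigenvalues 5, and det(A) ≈ -80.0026 matches the eigenvalue product -80.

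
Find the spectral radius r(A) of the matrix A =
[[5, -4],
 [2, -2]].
r(A) = (3 + sqrt(17))/2 ≈ 3.5616

The eigenvalues of A are the roots of its characteristic polynomial. With M = A (coefficients from the trace and determinant):
  p(λ) = det(λ I - M) = λ^2 - 3λ - 2.
For λ^2 - 3λ - 2 the discriminant is 17. It is nonnegative but not a perfect square, so the roots are real and irrational: λ = (3 ± sqrt(17))/2 ≈ 3.5616, -0.5616.
Thus the eigenvalues (to 4 decimals) are 3.5616 (modulus 3.5616); -0.5616 (modulus 0.5616). The spectral radius is the largest modulus: r(A) = (3 + sqrt(17))/2 ≈ 3.5616. (Cross-check: r(A) ≤ ||A||_2 ≈ 6.9942; equality holds whenever A is normal, though it can also hold for some non-normal A.)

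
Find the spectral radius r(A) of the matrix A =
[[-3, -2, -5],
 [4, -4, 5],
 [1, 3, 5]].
r(A) ≈ 5.0702

The eigenvalues of A are the roots of its characteristic polynomial. With M = A (coefficients from the trace, the sum of principal 2x2 minors, and det A):
  p(λ) = det(λ I - M) = λ^3 + 2λ^2 - 25λ - 55.
No integer candidate from the rational root theorem (±divisors of 55) is a root, so the roots are irrational. The cubic discriminant is Δ = 34585 > 0, so there are three distinct real roots. p(-5) = -5 and p(-4) = 13 have opposite signs, so a root lies in (-5, -4); Newton's method refines it to λ ≈ -4.8194. p(-3) = 11 and p(-2) = -5 have opposite signs, so a root lies in (-3, -2); Newton's method refines it to λ ≈ -2.2508. p(5) = -5 and p(6) = 83 have opposite signs, so a root lies in (5, 6); Newton's method refines it to λ ≈ 5.0702. Check (Vieta): the three roots sum to -2, matching tr M = -2.
Thus the eigenvalues (to 4 decimals) are -4.8194 (modulus 4.8194); -2.2508 (modulus 2.2508); 5.0702 (modulus 5.0702). The spectral radius is the largest modulus: r(A) ≈ 5.0702. (Cross-check: r(A) ≤ ||A||_2 ≈ 9.8702; equality holds whenever A is normal, though it can also hold for some non-normal A.)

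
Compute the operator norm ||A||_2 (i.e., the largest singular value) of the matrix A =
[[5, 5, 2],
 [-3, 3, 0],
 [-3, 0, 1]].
||A||_2 ≈ 7.5961 (= sqrt(largest eigenvalue of A^T A))

||A||_2 = sigma_max(A) = sqrt(lambda_max(A^T A)). Form the symmetric matrix M = A^T A =
[[43, 16, 7],
 [16, 34, 10],
 [7, 10, 5]].
Its characteristic polynomial (trace, sum of principal 2x2 minors, determinant of M give the coefficients) is
  p(λ) = det(λ I - M) = λ^3 - 82λ^2 + 1442λ - 2304.
No integer candidate from the rational root theorem (±divisors of 2304) is a root, so the roots are irrational. The cubic discriminant is Δ = 1666952432 > 0, so there are three distinct real roots. p(1) = -943 and p(2) = 260 have opposite signs, so a root lies in (1, 2); Newton's method refines it to λ ≈ 1.7726. p(22) = 380 and p(23) = -349 have opposite signs, so a root lies in (22, 23); Newton's method refines it to λ ≈ 22.5262. p(57) = -1335 and p(58) = 596 have opposite signs, so a root lies in (57, 58); Newton's method refines it to λ ≈ 57.7012. Check (Vieta): the three roots sum to 82, matching tr M = 82.
So the eigenvalues of A^T A are ≈ 1.7726, 22.5262, 57.7012 (all ≥ 0, as they must be for A^T A). The largest is λ_max ≈ 57.7012, hence ||A||_2 = sqrt(λ_max) ≈ 7.5961.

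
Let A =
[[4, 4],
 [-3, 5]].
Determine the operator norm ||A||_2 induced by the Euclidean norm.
||A||_2 = sqrt((66 + sqrt(260))/2) ≈ 6.408 (= sqrt(largest eigenvalue of A^T A))

||A||_2 = sigma_max(A) = sqrt(lambda_max(A^T A)). Form the symmetric matrix M = A^T A =
[[25, 1],
 [1, 41]].
Its characteristic polynomial (trace, determinant of M give the coefficients) is
  p(λ) = det(λ I - M) = λ^2 - 66λ + 1024.
For λ^2 - 66λ + 1024 the discriminant is 260. It is nonnegative but not a perfect square, so the roots are real and irrational: λ = (66 ± sqrt(260))/2 ≈ 41.0623, 24.9377.
So the eigenvalues of A^T A are ≈ 24.9377, 41.0623 (all ≥ 0, as they must be for A^T A). The largest is λ_max = (66 + sqrt(260))/2 ≈ 41.0623, hence ||A||_2 = sqrt(λ_max) = sqrt((66 + sqrt(260))/2) ≈ 6.408.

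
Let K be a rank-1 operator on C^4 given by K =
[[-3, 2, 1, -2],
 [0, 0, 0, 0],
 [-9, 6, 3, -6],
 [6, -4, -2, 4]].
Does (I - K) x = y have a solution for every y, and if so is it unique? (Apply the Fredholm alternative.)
(I - K) is invertible (det(I - K) = -3 ≠ 0), so for every y in C^4 the equation (I - K) x = y has a unique solution.

K has rank 1, so it is an outer product K = u v^T: every row of K is a multiple of one row vector. Reading off the entries, u = (-1, 0, -3, 2) and v = (3, -2, -1, 2) (row i of K equals u_i·v^T). A rank-one matrix u v^T satisfies K u = u (v·u) and kills the (3)-dimensional subspace v^⊥, so its characteristic polynomial is lambda^3 (lambda - v·u) with v·u = tr K = 4. Hence the eigenvalues of I - K are 1 (multiplicity 3) and 1 - (4) = -3, so det(I - K) = -3. (Direct check: I - K =
[[4, -2, -1, 2],
 [0, 1, 0, 0],
 [9, -6, -2, 6],
 [-6, 4, 2, -3]]
has determinant -3.) The finite-dimensional Fredholm alternative says: either (I - K) is invertible, or ker(I - K) ≠ {0} and then range(I - K) = ker((I - K)^*)^⊥, with dim ker(I - K) = dim ker((I - K)^*). Since det(I - K) ≠ 0, 1 is not an eigenvalue of K and ker(I - K) = {0}, so we are in the first case: for every y there is a unique x = (I - K)^(-1) y. Explicitly, by the Sherman–Morrison formula, (I - u v^T)^(-1) = I + u v^T/(1 - v·u), i.e. (I - K)^(-1) = I + K/(-3).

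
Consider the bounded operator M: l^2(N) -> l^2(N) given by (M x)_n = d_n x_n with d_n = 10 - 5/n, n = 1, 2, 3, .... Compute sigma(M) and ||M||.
sigma(M) = {10 - 5/n : n ≥ 1} ∪ {10}; ||M|| = 10

A bounded diagonal operator on l^2 with diagonal entries d_n has spectrum equal to the closure of {d_n : n ≥ 1}: every d_n is an eigenvalue (with eigenvector e_n), so {d_n} ⊂ sigma(M); the spectrum is closed, so its closure is too; and for lambda not in the closure, (M - lambda I) has bounded inverse (the diagonal entries 1/(d_n - lambda) are bounded). For our sequence d_n = 10 - 5/n, n = 1, 2, 3, ...:
  - {d_n} = {10 - 5/n : n ≥ 1}; the only limit point is 10
  - closure = {10 - 5/n : n ≥ 1} ∪ {10}
For the norm: a diagonal operator has ||M|| = sup_n |d_n|. Here d_n = 10 - 5/n increases monotonically from d_1 = 5 toward 10, with all terms in [5, 10); so sup_n |d_n| = 10 (the supremum is the limit, not attained). So ||M|| = 10.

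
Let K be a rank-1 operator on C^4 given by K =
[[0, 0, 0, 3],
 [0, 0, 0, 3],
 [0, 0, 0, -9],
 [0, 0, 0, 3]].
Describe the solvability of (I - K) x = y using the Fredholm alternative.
(I - K) is invertible (det(I - K) = -2 ≠ 0), so for every y in C^4 the equation (I - K) x = y has a unique solution.

K has rank 1, so it is an outer product K = u v^T: every row of K is a multiple of one row vector. Reading off the entries, u = (1, 1, -3, 1) and v = (0, 0, 0, 3) (row i of K equals u_i·v^T). A rank-one matrix u v^T satisfies K u = u (v·u) and kills the (3)-dimensional subspace v^⊥, so its characteristic polynomial is lambda^3 (lambda - v·u) with v·u = tr K = 3. Hence the eigenvalues of I - K are 1 (multiplicity 3) and 1 - (3) = -2, so det(I - K) = -2. (Direct check: I - K =
[[1, 0, 0, -3],
 [0, 1, 0, -3],
 [0, 0, 1, 9],
 [0, 0, 0, -2]]
has determinant -2.) The finite-dimensional Fredholm alternative says: either (I - K) is invertible, or ker(I - K) ≠ {0} and then range(I - K) = ker((I - K)^*)^⊥, with dim ker(I - K) = dim ker((I - K)^*). Since det(I - K) ≠ 0, 1 is not an eigenvalue of K and ker(I - K) = {0}, so we are in the first case: for every y there is a unique x = (I - K)^(-1) y. Explicitly, by the Sherman–Morrison formula, (I - u v^T)^(-1) = I + u v^T/(1 - v·u), i.e. (I - K)^(-1) = I + K/(-2).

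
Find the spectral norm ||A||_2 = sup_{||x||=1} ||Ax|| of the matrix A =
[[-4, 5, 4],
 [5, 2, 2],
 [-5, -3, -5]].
||A||_2 ≈ 9.6173 (= sqrt(largest eigenvalue of A^T A))

||A||_2 = sigma_max(A) = sqrt(lambda_max(A^T A)). Form the symmetric matrix M = A^T A =
[[66, 5, 19],
 [5, 38, 39],
 [19, 39, 45]].
Its characteristic polynomial (trace, sum of principal 2x2 minors, determinant of M give the coefficients) is
  p(λ) = det(λ I - M) = λ^3 - 149λ^2 + 5281λ - 5041.
No integer candidate from the rational root theorem (±divisors of 5041) is a root, so the roots are irrational. The cubic discriminant is Δ = 34047731296 > 0, so there are three distinct real roots. p(0) = -5041 and p(1) = 92 have opposite signs, so a root lies in (0, 1); Newton's method refines it to λ ≈ 0.9816. p(55) = 1064 and p(56) = -953 have opposite signs, so a root lies in (55, 56); Newton's method refines it to λ ≈ 55.5253. p(92) = -1637 and p(93) = 1748 have opposite signs, so a root lies in (92, 93); Newton's method refines it to λ ≈ 92.4931. Check (Vieta): the three roots sum to 149, matching tr M = 149.
So the eigenvalues of A^T A are ≈ 0.9816, 55.5253, 92.4931 (all ≥ 0, as they must be for A^T A). The largest is λ_max ≈ 92.4931, hence ||A||_2 = sqrt(λ_max) ≈ 9.6173.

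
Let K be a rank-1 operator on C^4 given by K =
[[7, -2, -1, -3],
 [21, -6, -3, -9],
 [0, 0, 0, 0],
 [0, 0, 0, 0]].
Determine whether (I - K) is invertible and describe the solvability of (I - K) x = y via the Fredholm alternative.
(I - K) is singular (det(I - K) = 0, i.e. 1 ∈ sigma(K)). (I - K) x = y is solvable iff y ⊥ ker((I - K)^*) = span{(7, -2, -1, -3)}, i.e. iff 7y_1 - 2y_2 - y_3 - 3y_4 = 0. When solvable, the solutions are x = y + c·(1, 3, 0, 0), c arbitrary (ker(I - K) = span{(1, 3, 0, 0)}, dimension 1).

K has rank 1, so it is an outer product K = u v^T: every row of K is a multiple of one row vector. Reading off the entries, u = (1, 3, 0, 0) and v = (7, -2, -1, -3) (row i of K equals u_i·v^T). A rank-one matrix u v^T satisfies K u = u (v·u) and kills the (3)-dimensional subspace v^⊥, so its characteristic polynomial is lambda^3 (lambda - v·u) with v·u = tr K = 1. Hence the eigenvalues of I - K are 1 (multiplicity 3) and 1 - (1) = 0, so det(I - K) = 0. (Direct check: I - K =
[[-6, 2, 1, 3],
 [-21, 7, 3, 9],
 [0, 0, 1, 0],
 [0, 0, 0, 1]]
has determinant 0.) So 1 is an eigenvalue of K and (I - K) is not invertible. The finite-dimensional Fredholm alternative says: either (I - K) is invertible, or ker(I - K) ≠ {0} and then range(I - K) = ker((I - K)^*)^⊥, with dim ker(I - K) = dim ker((I - K)^*). We are in the second case, so we need both kernels. Kernel of I - K: (I - K) u = u - u (v·u) = u - u = 0, so ker(I - K) = span{u} = span{(1, 3, 0, 0)} (it is exactly 1-dimensional because rank(I - K) = 3). Kernel of the adjoint: K is real, so (I - K)^* = I - K^T = I - v u^T, and (I - v u^T) v = v - v (u·v) = 0; hence ker((I - K)^*) = span{v} = span{(7, -2, -1, -3)}. Therefore (I - K) x = y is solvable iff <y, v> = 0, i.e. iff 7y_1 - 2y_2 - y_3 - 3y_4 = 0. When this holds, K y = u (v·y) = 0, so (I - K) y = y and x = y is a particular solution; the full solution set is the line x = y + c·u = y + c·(1, 3, 0, 0), c ∈ C.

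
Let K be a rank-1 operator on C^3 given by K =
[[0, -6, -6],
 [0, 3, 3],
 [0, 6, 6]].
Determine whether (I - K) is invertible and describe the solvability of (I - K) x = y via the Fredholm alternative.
(I - K) is invertible (det(I - K) = -8 ≠ 0), so for every y in C^3 the equation (I - K) x = y has a unique solution.

K has rank 1, so it is an outer product K = u v^T: every row of K is a multiple of one row vector. Reading off the entries, u = (2, -1, -2) and v = (0, -3, -3) (row i of K equals u_i·v^T). A rank-one matrix u v^T satisfies K u = u (v·u) and kills the (2)-dimensional subspace v^⊥, so its characteristic polynomial is lambda^2 (lambda - v·u) with v·u = tr K = 9. Hence the eigenvalues of I - K are 1 (multiplicity 2) and 1 - (9) = -8, so det(I - K) = -8. (Direct check: I - K =
[[1, 6, 6],
 [0, -2, -3],
 [0, -6, -5]]
has determinant -8.) The finite-dimensional Fredholm alternative says: either (I - K) is invertible, or ker(I - K) ≠ {0} and then range(I - K) = ker((I - K)^*)^⊥, with dim ker(I - K) = dim ker((I - K)^*). Since det(I - K) ≠ 0, 1 is not an eigenvalue of K and ker(I - K) = {0}, so we are in the first case: for every y there is a unique x = (I - K)^(-1) y. Explicitly, by the Sherman–Morrison formula, (I - u v^T)^(-1) = I + u v^T/(1 - v·u), i.e. (I - K)^(-1) = I + K/(-8).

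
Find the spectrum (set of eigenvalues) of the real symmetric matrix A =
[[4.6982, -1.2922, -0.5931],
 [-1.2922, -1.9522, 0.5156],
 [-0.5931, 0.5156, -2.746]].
sigma(A) ≈ {-3, -2, 5}

A is real symmetric, so its spectrum consists of real eigenvalues. Expanding the characteristic polynomial of the displayed matrix gives
  det(λ I - A) = p(λ) = λ^3 + (0)λ^2 + (-19)λ + (-30).
Solving p(λ) = 0 yields eigenvalues ≈ -3, -2, 5. (A is shown rounded to 4 decimals, so these recover the underlying integer eigenvalues to within that precision.)
Verification: the trace of A = 0 equals the sum of eigenvalues 0, and det(A) ≈ 29.9991 matches the eigenvalue product 30.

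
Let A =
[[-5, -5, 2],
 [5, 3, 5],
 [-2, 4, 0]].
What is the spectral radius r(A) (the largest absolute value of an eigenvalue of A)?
r(A) ≈ 6.0193

The eigenvalues of A are the roots of its characteristic polynomial. With M = A (coefficients from the trace, the sum of principal 2x2 minors, and det A):
  p(λ) = det(λ I - M) = λ^3 + 2λ^2 - 6λ - 202.
No integer candidate from the rational root theorem (±divisors of 202) is a root, so the roots are irrational. The cubic discriminant is Δ = -1050604 < 0, so there is one real root and a complex-conjugate pair. p(5) = -57 and p(6) = 50 have opposite signs, so a root lies in (5, 6); Newton's method refines it to λ ≈ 5.5751. Dividing out (λ - (5.5751)) leaves approximately λ^2 + 7.5751λ + 36.2323. For λ^2 + 7.5751λ + 36.2323 the discriminant is -87.5468. It is negative, so the remaining roots are the complex-conjugate pair λ ≈ -3.7876 ± 4.6783i. Their product equals the constant term, so |λ|^2 ≈ 36.2323 and |λ| ≈ 6.0193.
Thus the eigenvalues (to 4 decimals) are 5.5751 (modulus 5.5751); -3.7876 ± 4.6783i (modulus 6.0193). The spectral radius is the largest modulus: r(A) ≈ 6.0193. (Cross-check: r(A) ≤ ||A||_2 ≈ 9.3604; equality holds whenever A is normal, though it can also hold for some non-normal A.)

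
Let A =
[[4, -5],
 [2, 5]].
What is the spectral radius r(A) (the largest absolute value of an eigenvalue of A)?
r(A) = sqrt(30) ≈ 5.4772

The eigenvalues of A are the roots of its characteristic polynomial. With M = A (coefficients from the trace and determinant):
  p(λ) = det(λ I - M) = λ^2 - 9λ + 30.
For λ^2 - 9λ + 30 the discriminant is -39. It is negative, so the roots are the complex-conjugate pair λ = 9/2 ± (sqrt(39)/2) i ≈ 4.5 ± 3.1225i. For a conjugate pair the product of the roots equals the constant term, so |λ|^2 = 30 and |λ| = sqrt(30) ≈ 5.4772.
Thus the eigenvalues (to 4 decimals) are 4.5 ± 3.1225i (modulus 5.4772). The spectral radius is the largest modulus: r(A) = sqrt(30) ≈ 5.4772. (Cross-check: r(A) ≤ ||A||_2 ≈ 7.282; equality holds whenever A is normal, though it can also hold for some non-normal A.)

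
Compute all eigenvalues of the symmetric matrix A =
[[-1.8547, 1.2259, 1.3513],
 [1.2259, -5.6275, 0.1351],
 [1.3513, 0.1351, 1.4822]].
sigma(A) ≈ {-6, -2, 2}

A is real symmetric, so its spectrum consists of real eigenvalues. Expanding the characteristic polynomial of the displayed matrix gives
  det(λ I - A) = p(λ) = λ^3 + (6)λ^2 + (-4)λ + (-24).
Solving p(λ) = 0 yields eigenvalues ≈ -6, -2, 2. (A is shown rounded to 4 decimals, so these recover the underlying integer eigenvalues to within that precision.)
Verification: the trace of A = -6 equals the sum of eigenvalues -6, and det(A) ≈ 24.0000 matches the eigenvalue product 24.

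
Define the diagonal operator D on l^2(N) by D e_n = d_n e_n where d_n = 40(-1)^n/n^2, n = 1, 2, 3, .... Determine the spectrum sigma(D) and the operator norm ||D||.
sigma(D) = {40(-1)^n/n^2 : n ≥ 1} ∪ {0}; ||D|| = 40

A bounded diagonal operator on l^2 with diagonal entries d_n has spectrum equal to the closure of {d_n : n ≥ 1}: every d_n is an eigenvalue (with eigenvector e_n), so {d_n} ⊂ sigma(D); the spectrum is closed, so its closure is too; and for lambda not in the closure, (D - lambda I) has bounded inverse (the diagonal entries 1/(d_n - lambda) are bounded). For our sequence d_n = 40(-1)^n/n^2, n = 1, 2, 3, ...:
  - {d_n} = {40(-1)^n/n^2 : n ≥ 1}; the only limit point is 0
  - closure = {40(-1)^n/n^2 : n ≥ 1} ∪ {0}
For the norm: a diagonal operator has ||D|| = sup_n |d_n|. Here |d_n| = 40/n^2 is decreasing, so sup_n |d_n| = |d_1| = 40. So ||D|| = 40.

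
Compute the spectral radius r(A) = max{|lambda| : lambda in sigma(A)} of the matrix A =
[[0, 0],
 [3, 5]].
r(A) = 5

The eigenvalues of A are the roots of its characteristic polynomial. With M = A (coefficients from the trace and determinant):
  p(λ) = det(λ I - M) = λ^2 - 5λ.
For λ^2 - 5λ the discriminant is 25. It is a perfect square (5^2), so the roots are rational: λ = (5 ± 5)/2 = 5, 0.
Thus the eigenvalues (to 4 decimals) are 5 (modulus 5); 0 (modulus 0). The spectral radius is the largest modulus: r(A) = 5. (Cross-check: r(A) ≤ ||A||_2 ≈ 5.831; equality holds whenever A is normal, though it can also hold for some non-normal A.)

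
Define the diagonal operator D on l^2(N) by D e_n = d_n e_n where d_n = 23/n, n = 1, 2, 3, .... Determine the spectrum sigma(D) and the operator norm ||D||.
sigma(D) = {23/n : n ≥ 1} ∪ {0}; ||D|| = 23

A bounded diagonal operator on l^2 with diagonal entries d_n has spectrum equal to the closure of {d_n : n ≥ 1}: every d_n is an eigenvalue (with eigenvector e_n), so {d_n} ⊂ sigma(D); the spectrum is closed, so its closure is too; and for lambda not in the closure, (D - lambda I) has bounded inverse (the diagonal entries 1/(d_n - lambda) are bounded). For our sequence d_n = 23/n, n = 1, 2, 3, ...:
  - {d_n} = {23/n : n ≥ 1}; the only limit point is 0
  - closure = {23/n : n ≥ 1} ∪ {0}
For the norm: a diagonal operator has ||D|| = sup_n |d_n|. Here d_n = 23/n is positive and decreasing, so sup_n |d_n| = d_1 = 23. So ||D|| = 23.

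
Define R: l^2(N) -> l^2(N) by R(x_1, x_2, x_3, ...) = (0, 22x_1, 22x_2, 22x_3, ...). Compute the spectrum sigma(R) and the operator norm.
sigma(R) = closed disk {z in C : |z| ≤ 22}; ||R|| = 22

Note R = 22·U where U is the unit right shift (U x)_k = x_{k-1} (with x_0 := 0); so ||R|| = 22||U|| and sigma(R) = 22·sigma(U). ||R x||^2 = sum_{k≥1} |22x_k|^2 = 484||x||^2, so ||R|| = 22 and sigma(R) ⊂ {|z| ≤ 22}. For any |lambda| < 22, the equation (R - lambda I) x = 0 forces x_1 = 0, then 22x_k = lambda x_{k+1} ⇒ x = 0, so R has no eigenvalues. But (R - lambda I) is not surjective for |lambda| < 22: solving (R - lambda I) x = e_1 would require x_n proportional to (lambda/22)^(-n), which is not in l^2. So every |lambda| < 22 lies in the residual spectrum. The boundary |lambda| = 22 is in the approximate point spectrum (the spectrum is closed). Hence sigma(R) is the closed disk of radius 22.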